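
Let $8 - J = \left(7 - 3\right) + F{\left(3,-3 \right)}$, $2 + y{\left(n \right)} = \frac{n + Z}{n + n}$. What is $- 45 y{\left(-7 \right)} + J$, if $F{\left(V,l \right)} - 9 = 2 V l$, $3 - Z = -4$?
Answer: $103$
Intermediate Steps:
$Z = 7$ ($Z = 3 - -4 = 3 + 4 = 7$)
$F{\left(V,l \right)} = 9 + 2 V l$
$y{\left(n \right)} = -2 + \frac{7 + n}{2 n}$ ($y{\left(n \right)} = -2 + \frac{n + 7}{n + n} = -2 + \frac{7 + n}{2 n}$)
$J = 13$ ($J = 8 - \left(\left(7 - 3\right) + \left(9 + 2 \cdot 3 \left(-3\right)\right)\right) = 8 - \left(4 + \left(9 - 18\right)\right) = 8 - \left(4 - 9\right) = 8 - -5 = 8 + 5 = 13$)
$- 45 y{\left(-7 \right)} + J = - 45 \frac{7 - -21}{2 \left(-7\right)} + 13 = - 45 \cdot \frac{1}{2} \left(- \frac{1}{7}\right) \left(7 + 21\right) + 13 = - 45 \cdot \frac{1}{2} \left(- \frac{1}{7}\right) 28 + 13 = \left(-45\right) \left(-2\right) + 13 = 90 + 13 = 103$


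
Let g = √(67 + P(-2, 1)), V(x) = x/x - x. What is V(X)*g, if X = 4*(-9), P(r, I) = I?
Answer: 74*√17 ≈ 305.11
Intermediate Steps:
X = -36
V(x) = 1 - x
g = 2*√17 (g = √(67 + 1) = √68 = 2*√17 ≈ 8.2462)
V(X)*g = (1 - 1*(-36))*(2*√17) = (1 + 36)*(2*√17) = 37*(2*√17) = 74*√17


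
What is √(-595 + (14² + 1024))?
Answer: 25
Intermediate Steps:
√(-595 + (14² + 1024)) = √(-595 + (196 + 1024)) = √(-595 + 1220) = √625 = 25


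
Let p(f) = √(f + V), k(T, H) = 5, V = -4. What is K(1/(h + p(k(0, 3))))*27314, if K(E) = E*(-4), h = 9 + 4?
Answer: -7804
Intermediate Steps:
p(f) = √(-4 + f) (p(f) = √(f - 4) = √(-4 + f))
h = 13
K(E) = -4*E
K(1/(h + p(k(0, 3))))*27314 = -4/(13 + √(-4 + 5))*27314 = -4/(13 + √1)*27314 = -4/(13 + 1)*27314 = -4/14*27314 = -4*1/14*27314 = -2/7*27314 = -7804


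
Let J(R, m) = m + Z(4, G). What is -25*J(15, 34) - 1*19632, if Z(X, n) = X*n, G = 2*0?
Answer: -20482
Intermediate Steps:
G = 0
J(R, m) = m (J(R, m) = m + 4*0 = m + 0 = m)
-25*J(15, 34) - 1*19632 = -25*34 - 1*19632 = -850 - 19632 = -20482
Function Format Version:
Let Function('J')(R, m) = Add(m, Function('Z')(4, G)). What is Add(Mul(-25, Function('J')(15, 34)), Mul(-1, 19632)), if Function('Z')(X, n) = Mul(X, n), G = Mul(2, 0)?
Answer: -20482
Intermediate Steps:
G = 0
Function('J')(R, m) = m (Function('J')(R, m) = Add(m, Mul(4, 0)) = Add(m, 0) = m)
Add(Mul(-25, Function('J')(15, 34)), Mul(-1, 19632)) = Add(Mul(-25, 34), Mul(-1, 19632)) = Add(-850, -19632) = -20482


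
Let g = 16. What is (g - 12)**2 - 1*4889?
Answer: -4873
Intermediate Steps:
(g - 12)**2 - 1*4889 = (16 - 12)**2 - 1*4889 = 4**2 - 4889 = 16 - 4889 = -4873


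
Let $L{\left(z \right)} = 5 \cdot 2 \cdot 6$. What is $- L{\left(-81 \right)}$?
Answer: $-60$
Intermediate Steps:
$L{\left(z \right)} = 60$ ($L{\left(z \right)} = 10 \cdot 6 = 60$)
$- L{\left(-81 \right)} = \left(-1\right) 60 = -60$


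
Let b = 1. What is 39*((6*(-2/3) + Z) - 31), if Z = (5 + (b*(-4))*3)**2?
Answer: 546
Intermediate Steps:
Z = 49 (Z = (5 + (1*(-4))*3)**2 = (5 - 4*3)**2 = (5 - 12)**2 = (-7)**2 = 49)
39*((6*(-2/3) + Z) - 31) = 39*((6*(-2/3) + 49) - 31) = 39*((-4 + 49) - 31) = 39*(45 - 31) = 39*14 = 546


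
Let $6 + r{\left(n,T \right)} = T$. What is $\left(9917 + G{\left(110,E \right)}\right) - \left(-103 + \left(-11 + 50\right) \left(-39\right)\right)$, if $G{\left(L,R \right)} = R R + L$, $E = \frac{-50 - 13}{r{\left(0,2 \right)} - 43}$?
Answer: $\frac{25741028}{2209} \approx 11653.0$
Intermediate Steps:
$r{\left(n,T \right)} = -6 + T$
$E = \frac{63}{47}$ ($E = \frac{-50 - 13}{\left(-6 + 2\right) - 43} = - \frac{63}{-4 - 43} = - \frac{63}{-47} = \left(-63\right) \left(- \frac{1}{47}\right) = \frac{63}{47} \approx 1.3404$)
$G{\left(L,R \right)} = L + R^{2}$ ($G{\left(L,R \right)} = R^{2} + L = L + R^{2}$)
$\left(9917 + G{\left(110,E \right)}\right) - \left(-103 + \left(-11 + 50\right) \left(-39\right)\right) = \left(9917 + \left(110 + \left(\frac{63}{47}\right)^{2}\right)\right) - \left(-103 + \left(-11 + 50\right) \left(-39\right)\right) = \left(9917 + \left(110 + \frac{3969}{2209}\right)\right) - \left(-103 + 39 \left(-39\right)\right) = \left(9917 + \frac{246959}{2209}\right) - \left(-103 - 1521\right) = \frac{22153612}{2209} - -1624 = \frac{22153612}{2209} + 1624 = \frac{25741028}{2209}$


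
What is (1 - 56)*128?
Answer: -7040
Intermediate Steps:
(1 - 56)*128 = -55*128 = -7040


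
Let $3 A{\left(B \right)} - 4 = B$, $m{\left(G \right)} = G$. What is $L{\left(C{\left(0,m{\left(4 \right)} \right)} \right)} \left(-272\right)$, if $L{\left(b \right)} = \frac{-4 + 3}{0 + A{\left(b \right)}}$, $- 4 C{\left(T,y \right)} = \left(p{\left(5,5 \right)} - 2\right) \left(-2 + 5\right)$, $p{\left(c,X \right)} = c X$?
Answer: $- \frac{3264}{53} \approx -61.585$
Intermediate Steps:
$p{\left(c,X \right)} = X c$
$A{\left(B \right)} = \frac{4}{3} + \frac{B}{3}$
$C{\left(T,y \right)} = - \frac{69}{4}$ ($C{\left(T,y \right)} = - \frac{\left(5 \cdot 5 - 2\right) \left(-2 + 5\right)}{4} = - \frac{\left(25 - 2\right) 3}{4} = - \frac{23 \cdot 3}{4} = \left(- \frac{1}{4}\right) 69 = - \frac{69}{4}$)
$L{\left(b \right)} = - \frac{1}{\frac{4}{3} + \frac{b}{3}}$ ($L{\left(b \right)} = \frac{-4 + 3}{0 + \left(\frac{4}{3} + \frac{b}{3}\right)} = - \frac{1}{\frac{4}{3} + \frac{b}{3}}$)
$L{\left(C{\left(0,m{\left(4 \right)} \right)} \right)} \left(-272\right) = - \frac{3}{4 - \frac{69}{4}} \left(-272\right) = - \frac{3}{- \frac{53}{4}} \left(-272\right) = \left(-3\right) \left(- \frac{4}{53}\right) \left(-272\right) = \frac{12}{53} \left(-272\right) = - \frac{3264}{53}$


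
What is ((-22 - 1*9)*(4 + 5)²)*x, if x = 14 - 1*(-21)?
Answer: -87885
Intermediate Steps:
x = 35 (x = 14 + 21 = 35)
((-22 - 1*9)*(4 + 5)²)*x = ((-22 - 1*9)*(4 + 5)²)*35 = ((-22 - 9)*9²)*35 = -31*81*35 = -2511*35 = -87885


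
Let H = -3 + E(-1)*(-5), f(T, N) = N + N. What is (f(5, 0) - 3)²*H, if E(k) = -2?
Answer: 63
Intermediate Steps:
f(T, N) = 2*N
H = 7 (H = -3 - 2*(-5) = -3 + 10 = 7)
(f(5, 0) - 3)²*H = (2*0 - 3)²*7 = (0 - 3)²*7 = (-3)²*7 = 9*7 = 63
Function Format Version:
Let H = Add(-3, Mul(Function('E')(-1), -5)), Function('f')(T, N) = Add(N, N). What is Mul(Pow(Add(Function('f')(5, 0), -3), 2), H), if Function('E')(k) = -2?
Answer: 63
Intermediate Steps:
Function('f')(T, N) = Mul(2, N)
H = 7 (H = Add(-3, Mul(-2, -5)) = Add(-3, 10) = 7)
Mul(Pow(Add(Function('f')(5, 0), -3), 2), H) = Mul(Pow(Add(Mul(2, 0), -3), 2), 7) = Mul(Pow(Add(0, -3), 2), 7) = Mul(Pow(-3, 2), 7) = Mul(9, 7) = 63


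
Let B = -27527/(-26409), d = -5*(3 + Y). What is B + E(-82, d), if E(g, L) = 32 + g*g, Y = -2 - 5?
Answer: 178446731/26409 ≈ 6757.0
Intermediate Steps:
Y = -7
d = 20 (d = -5*(3 - 7) = -5*(-4) = 20)
E(g, L) = 32 + g**2
B = 27527/26409 (B = -27527*(-1/26409) = 27527/26409 ≈ 1.0423)
B + E(-82, d) = 27527/26409 + (32 + (-82)**2) = 27527/26409 + (32 + 6724) = 27527/26409 + 6756 = 178446731/26409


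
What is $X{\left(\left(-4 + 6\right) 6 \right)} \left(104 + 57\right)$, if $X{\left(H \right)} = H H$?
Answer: $23184$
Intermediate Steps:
$X{\left(H \right)} = H^{2}$
$X{\left(\left(-4 + 6\right) 6 \right)} \left(104 + 57\right) = \left(\left(-4 + 6\right) 6\right)^{2} \left(104 + 57\right) = \left(2 \cdot 6\right)^{2} \cdot 161 = 12^{2} \cdot 161 = 144 \cdot 161 = 23184$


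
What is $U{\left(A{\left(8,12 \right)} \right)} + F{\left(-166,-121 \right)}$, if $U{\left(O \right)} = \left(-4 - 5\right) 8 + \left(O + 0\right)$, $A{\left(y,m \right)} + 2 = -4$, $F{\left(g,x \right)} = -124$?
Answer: $-202$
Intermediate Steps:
$A{\left(y,m \right)} = -6$ ($A{\left(y,m \right)} = -2 - 4 = -6$)
$U{\left(O \right)} = -72 + O$ ($U{\left(O \right)} = \left(-9\right) 8 + O = -72 + O$)
$U{\left(A{\left(8,12 \right)} \right)} + F{\left(-166,-121 \right)} = \left(-72 - 6\right) - 124 = -78 - 124 = -202$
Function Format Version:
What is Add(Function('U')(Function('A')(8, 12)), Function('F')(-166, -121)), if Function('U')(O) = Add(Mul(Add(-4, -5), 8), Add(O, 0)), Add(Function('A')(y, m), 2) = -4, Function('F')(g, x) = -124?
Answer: -202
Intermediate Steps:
Function('A')(y, m) = -6 (Function('A')(y, m) = Add(-2, -4) = -6)
Function('U')(O) = Add(-72, O) (Function('U')(O) = Add(Mul(-9, 8), O) = Add(-72, O))
Add(Function('U')(Function('A')(8, 12)), Function('F')(-166, -121)) = Add(Add(-72, -6), -124) = Add(-78, -124) = -202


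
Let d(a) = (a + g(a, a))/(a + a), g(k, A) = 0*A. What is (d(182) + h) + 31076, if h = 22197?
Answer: 106547/2 ≈ 53274.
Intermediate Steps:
g(k, A) = 0
d(a) = ½ (d(a) = (a + 0)/(a + a) = a/((2*a)) = a*(1/(2*a)) = ½)
(d(182) + h) + 31076 = (½ + 22197) + 31076 = 44395/2 + 31076 = 106547/2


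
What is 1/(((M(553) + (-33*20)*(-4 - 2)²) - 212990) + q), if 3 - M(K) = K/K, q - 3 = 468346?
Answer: 1/231601 ≈ 4.3178e-6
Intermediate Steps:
q = 468349 (q = 3 + 468346 = 468349)
M(K) = 2 (M(K) = 3 - K/K = 3 - 1*1 = 3 - 1 = 2)
1/(((M(553) + (-33*20)*(-4 - 2)²) - 212990) + q) = 1/(((2 + (-33*20)*(-4 - 2)²) - 212990) + 468349) = 1/(((2 - 660*(-6)²) - 212990) + 468349) = 1/(((2 - 660*36) - 212990) + 468349) = 1/(((2 - 23760) - 212990) + 468349) = 1/((-23758 - 212990) + 468349) = 1/(-236748 + 468349) = 1/231601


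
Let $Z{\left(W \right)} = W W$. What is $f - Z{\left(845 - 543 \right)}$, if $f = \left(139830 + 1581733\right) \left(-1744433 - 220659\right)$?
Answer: $-3383029770000$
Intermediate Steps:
$f = -3383029678796$ ($f = 1721563 \left(-1965092\right) = -3383029678796$)
$Z{\left(W \right)} = W^{2}$
$f - Z{\left(845 - 543 \right)} = -3383029678796 - \left(845 - 543\right)^{2} = -3383029678796 - 302^{2} = -3383029678796 - 91204 = -3383029770000$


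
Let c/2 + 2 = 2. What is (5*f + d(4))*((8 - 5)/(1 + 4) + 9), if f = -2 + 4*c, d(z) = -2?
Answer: -576/5 ≈ -115.20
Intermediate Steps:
c = 0 (c = -4 + 2*2 = -4 + 4 = 0)
f = -2 (f = -2 + 4*0 = -2 + 0 = -2)
(5*f + d(4))*((8 - 5)/(1 + 4) + 9) = (5*(-2) - 2)*((8 - 5)/(1 + 4) + 9) = (-10 - 2)*(3/5 + 9) = -12*(3*(⅕) + 9) = -12*(⅗ + 9) = -12*48/5 = -576/5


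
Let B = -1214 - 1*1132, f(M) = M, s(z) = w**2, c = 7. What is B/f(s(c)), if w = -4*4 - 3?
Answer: -2346/361 ≈ -6.4986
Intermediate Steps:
w = -19 (w = -16 - 3 = -19)
s(z) = 361 (s(z) = (-19)**2 = 361)
B = -2346 (B = -1214 - 1132 = -2346)
B/f(s(c)) = -2346/361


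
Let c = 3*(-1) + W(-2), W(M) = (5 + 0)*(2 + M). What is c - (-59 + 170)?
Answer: -114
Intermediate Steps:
W(M) = 10 + 5*M (W(M) = 5*(2 + M) = 10 + 5*M)
c = -3 (c = 3*(-1) + (10 + 5*(-2)) = -3 + (10 - 10) = -3 + 0 = -3)
c - (-59 + 170) = -3 - (-59 + 170) = -3 - 1*111 = -3 - 111 = -114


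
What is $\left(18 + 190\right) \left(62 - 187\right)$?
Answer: $-26000$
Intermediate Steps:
$\left(18 + 190\right) \left(62 - 187\right) = 208 \left(62 - 187\right) = 208 \left(-125\right) = -26000$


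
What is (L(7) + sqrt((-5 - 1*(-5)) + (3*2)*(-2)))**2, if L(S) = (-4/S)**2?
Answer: -28556/2401 + 64*I*sqrt(3)/49 ≈ -11.893 + 2.2623*I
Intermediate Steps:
L(S) = 16/S**2
(L(7) + sqrt((-5 - 1*(-5)) + (3*2)*(-2)))**2 = (16/7**2 + sqrt((-5 - 1*(-5)) + (3*2)*(-2)))**2 = (16*(1/49) + sqrt((-5 + 5) + 6*(-2)))**2 = (16/49 + sqrt(0 - 12))**2 = (16/49 + sqrt(-12))**2 = (16/49 + 2*I*sqrt(3))**2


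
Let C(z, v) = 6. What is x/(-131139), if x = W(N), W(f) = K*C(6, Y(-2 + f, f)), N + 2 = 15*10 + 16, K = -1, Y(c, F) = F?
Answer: 2/43713 ≈ 4.5753e-5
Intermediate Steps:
N = 164 (N = -2 + (15*10 + 16) = -2 + (150 + 16) = -2 + 166 = 164)
W(f) = -6 (W(f) = -1*6 = -6)
x = -6
x/(-131139) = -6/(-131139) = -6*(-1/131139) = 2/43713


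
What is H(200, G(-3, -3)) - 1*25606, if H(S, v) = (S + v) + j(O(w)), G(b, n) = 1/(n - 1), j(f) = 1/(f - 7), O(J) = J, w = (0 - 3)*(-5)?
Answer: -203249/8 ≈ -25406.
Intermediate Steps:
w = 15 (w = -3*(-5) = 15)
j(f) = 1/(-7 + f)
G(b, n) = 1/(-1 + n)
H(S, v) = ⅛ + S + v (H(S, v) = (S + v) + 1/(-7 + 15) = (S + v) + 1/8 = (S + v) + ⅛ = ⅛ + S + v)
H(200, G(-3, -3)) - 1*25606 = (⅛ + 200 + 1/(-1 - 3)) - 1*25606 = (⅛ + 200 + 1/(-4)) - 25606 = (⅛ + 200 - ¼) - 25606 = 1599/8 - 25606 = -203249/8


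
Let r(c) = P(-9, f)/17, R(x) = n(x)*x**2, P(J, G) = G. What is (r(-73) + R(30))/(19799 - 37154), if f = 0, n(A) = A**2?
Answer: -54000/1157 ≈ -46.672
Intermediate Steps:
R(x) = x**4 (R(x) = x**2*x**2 = x**4)
r(c) = 0 (r(c) = 0/17 = 0*(1/17) = 0)
(r(-73) + R(30))/(19799 - 37154) = (0 + 30**4)/(19799 - 37154) = (0 + 810000)/(-17355) = 810000*(-1/17355) = -54000/1157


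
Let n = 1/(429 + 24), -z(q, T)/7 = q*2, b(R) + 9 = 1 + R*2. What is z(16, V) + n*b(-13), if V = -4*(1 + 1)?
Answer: -101506/453 ≈ -224.07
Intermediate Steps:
V = -8 (V = -4*2 = -8)
b(R) = -8 + 2*R (b(R) = -9 + (1 + R*2) = -9 + (1 + 2*R) = -8 + 2*R)
z(q, T) = -14*q (z(q, T) = -7*q*2 = -14*q)
n = 1/453 ≈ 0.0022075
z(16, V) + n*b(-13) = -14*16 + (-8 + 2*(-13))/453 = -224 + (-8 - 26)/453 = -224 + (1/453)*(-34) = -224 - 34/453 = -101506/453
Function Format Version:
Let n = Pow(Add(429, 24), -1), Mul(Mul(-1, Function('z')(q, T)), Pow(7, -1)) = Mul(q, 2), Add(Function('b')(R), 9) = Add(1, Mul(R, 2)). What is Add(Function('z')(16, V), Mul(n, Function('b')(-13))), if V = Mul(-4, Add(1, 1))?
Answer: Rational(-101506, 453) ≈ -224.07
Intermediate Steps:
V = -8 (V = Mul(-4, 2) = -8)
Function('b')(R) = Add(-8, Mul(2, R)) (Function('b')(R) = Add(-9, Add(1, Mul(R, 2))) = Add(-9, Add(1, Mul(2, R))) = Add(-8, Mul(2, R)))
Function('z')(q, T) = Mul(-14, q) (Function('z')(q, T) = Mul(-7, Mul(q, 2)) = Mul(-7, Mul(2, q)) = Mul(-14, q))
n = Rational(1, 453) (n = Pow(453, -1) = Rational(1, 453) ≈ 0.0022075)
Add(Function('z')(16, V), Mul(n, Function('b')(-13))) = Add(Mul(-14, 16), Mul(Rational(1, 453), Add(-8, Mul(2, -13)))) = Add(-224, Mul(Rational(1, 453), Add(-8, -26))) = Add(-224, Mul(Rational(1, 453), -34)) = Add(-224, Rational(-34, 453)) = Rational(-101506, 453)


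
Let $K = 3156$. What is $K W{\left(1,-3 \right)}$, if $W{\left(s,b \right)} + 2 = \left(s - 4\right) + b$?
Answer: $-25248$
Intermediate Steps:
$W{\left(s,b \right)} = -6 + b + s$ ($W{\left(s,b \right)} = -2 + \left(\left(s - 4\right) + b\right) = -2 + \left(\left(-4 + s\right) + b\right) = -2 + \left(-4 + b + s\right) = -6 + b + s$)
$K W{\left(1,-3 \right)} = 3156 \left(-6 - 3 + 1\right) = 3156 \left(-8\right) = -25248$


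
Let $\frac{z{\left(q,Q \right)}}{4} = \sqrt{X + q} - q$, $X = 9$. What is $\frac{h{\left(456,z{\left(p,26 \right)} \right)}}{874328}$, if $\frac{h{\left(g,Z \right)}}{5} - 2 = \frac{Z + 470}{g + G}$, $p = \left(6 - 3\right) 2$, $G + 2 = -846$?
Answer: $\frac{65}{13182176} - \frac{5 \sqrt{15}}{85684144} \approx 4.7049 \cdot 10^{-6}$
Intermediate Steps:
$G = -848$ ($G = -2 - 846 = -848$)
$p = 6$ ($p = 3 \cdot 2 = 6$)
$z{\left(q,Q \right)} = - 4 q + 4 \sqrt{9 + q}$ ($z{\left(q,Q \right)} = 4 \left(\sqrt{9 + q} - q\right) = - 4 q + 4 \sqrt{9 + q}$)
$h{\left(g,Z \right)} = 10 + \frac{5 \left(470 + Z\right)}{-848 + g}$ ($h{\left(g,Z \right)} = 10 + 5 \frac{Z + 470}{g - 848} = 10 + 5 \frac{470 + Z}{-848 + g} = 10 + \frac{5 \left(470 + Z\right)}{-848 + g}$)
$\frac{h{\left(456,z{\left(p,26 \right)} \right)}}{874328} = \frac{5 \frac{1}{-848 + 456} \left(-1226 + \left(\left(-4\right) 6 + 4 \sqrt{9 + 6}\right) + 2 \cdot 456\right)}{874328} = \frac{5 \left(-1226 - \left(24 - 4 \sqrt{15}\right) + 912\right)}{-392} \cdot \frac{1}{874328} = 5 \left(- \frac{1}{392}\right) \left(-338 + 4 \sqrt{15}\right) \frac{1}{874328} = \left(\frac{845}{196} - \frac{5 \sqrt{15}}{98}\right) \frac{1}{874328} = \frac{65}{13182176} - \frac{5 \sqrt{15}}{85684144}$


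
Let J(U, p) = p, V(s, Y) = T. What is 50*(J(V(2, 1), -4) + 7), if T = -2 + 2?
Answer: 150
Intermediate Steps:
T = 0
V(s, Y) = 0
50*(J(V(2, 1), -4) + 7) = 50*(-4 + 7) = 50*3 = 150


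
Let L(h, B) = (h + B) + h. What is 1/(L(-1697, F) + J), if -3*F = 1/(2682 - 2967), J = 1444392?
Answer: 855/1232053291 ≈ 6.9396e-7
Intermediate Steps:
F = 1/855 (F = -1/(3*(2682 - 2967)) = -⅓/(-285) = -⅓*(-1/285) = 1/855 ≈ 0.0011696)
L(h, B) = B + 2*h (L(h, B) = (B + h) + h = B + 2*h)
1/(L(-1697, F) + J) = 1/((1/855 + 2*(-1697)) + 1444392) = 1/((1/855 - 3394) + 1444392) = 1/(-2901869/855 + 1444392) = 1/(1232053291/855) = 855/1232053291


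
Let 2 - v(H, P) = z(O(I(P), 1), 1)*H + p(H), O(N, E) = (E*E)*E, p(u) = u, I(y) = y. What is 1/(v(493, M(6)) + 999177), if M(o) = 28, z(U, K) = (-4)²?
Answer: 1/990798 ≈ 1.0093e-6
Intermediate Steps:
O(N, E) = E³ (O(N, E) = E²*E = E³)
z(U, K) = 16
v(H, P) = 2 - 17*H (v(H, P) = 2 - (16*H + H) = 2 - 17*H)
1/(v(493, M(6)) + 999177) = 1/((2 - 17*493) + 999177) = 1/((2 - 8381) + 999177) = 1/(-8379 + 999177) = 1/990798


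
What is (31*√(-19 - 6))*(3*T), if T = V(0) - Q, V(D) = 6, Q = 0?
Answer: 2790*I ≈ 2790.0*I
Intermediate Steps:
T = 6 (T = 6 - 1*0 = 6 + 0 = 6)
(31*√(-19 - 6))*(3*T) = (31*√(-19 - 6))*(3*6) = (31*√(-25))*18 = (31*(5*I))*18 = (155*I)*18 = 2790*I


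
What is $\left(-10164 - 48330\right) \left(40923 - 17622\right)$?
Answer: $-1362968694$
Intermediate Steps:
$\left(-10164 - 48330\right) \left(40923 - 17622\right) = \left(-58494\right) 23301 = -1362968694$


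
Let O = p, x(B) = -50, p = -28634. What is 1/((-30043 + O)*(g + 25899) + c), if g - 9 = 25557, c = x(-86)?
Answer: -1/3019811855 ≈ -3.3115e-10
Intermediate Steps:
O = -28634
c = -50
g = 25566 (g = 9 + 25557 = 25566)
1/((-30043 + O)*(g + 25899) + c) = 1/((-30043 - 28634)*(25566 + 25899) - 50) = 1/(-58677*51465 - 50) = 1/(-3019811805 - 50) = 1/(-3019811855) = -1/3019811855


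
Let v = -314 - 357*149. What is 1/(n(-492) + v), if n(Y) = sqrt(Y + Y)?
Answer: -53507/2863000033 - 2*I*sqrt(246)/2863000033 ≈ -1.8689e-5 - 1.0957e-8*I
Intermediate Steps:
v = -53507 (v = -314 - 53193 = -53507)
n(Y) = sqrt(2)*sqrt(Y) (n(Y) = sqrt(2*Y) = sqrt(2)*sqrt(Y))
1/(n(-492) + v) = 1/(sqrt(2)*sqrt(-492) - 53507) = 1/(sqrt(2)*(2*I*sqrt(123)) - 53507) = 1/(2*I*sqrt(246) - 53507) = 1/(-53507 + 2*I*sqrt(246))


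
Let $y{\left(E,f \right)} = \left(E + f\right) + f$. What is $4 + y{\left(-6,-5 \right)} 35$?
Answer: $-556$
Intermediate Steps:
$y{\left(E,f \right)} = E + 2 f$
$4 + y{\left(-6,-5 \right)} 35 = 4 + \left(-6 + 2 \left(-5\right)\right) 35 = 4 + \left(-6 - 10\right) 35 = 4 - 560 = -556$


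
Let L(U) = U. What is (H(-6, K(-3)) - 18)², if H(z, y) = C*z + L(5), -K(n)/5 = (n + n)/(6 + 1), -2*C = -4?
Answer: 625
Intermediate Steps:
C = 2 (C = -½*(-4) = 2)
K(n) = -10*n/7 (K(n) = -5*(n + n)/(6 + 1) = -5*2*n/7 = -10*n/7)
H(z, y) = 5 + 2*z (H(z, y) = 2*z + 5 = 5 + 2*z)
(H(-6, K(-3)) - 18)² = ((5 + 2*(-6)) - 18)² = ((5 - 12) - 18)² = (-7 - 18)² = (-25)² = 625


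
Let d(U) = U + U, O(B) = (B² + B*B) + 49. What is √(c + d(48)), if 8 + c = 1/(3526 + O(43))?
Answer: 5*√186196073/7273 ≈ 9.3808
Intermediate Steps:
O(B) = 49 + 2*B² (O(B) = (B² + B²) + 49 = 2*B² + 49 = 49 + 2*B²)
d(U) = 2*U
c = -58183/7273 (c = -8 + 1/(3526 + (49 + 2*43²)) = -8 + 1/(3526 + (49 + 2*1849)) = -8 + 1/(3526 + (49 + 3698)) = -8 + 1/(3526 + 3747) = -8 + 1/7273 = -58183/7273 ≈ -7.9999)
√(c + d(48)) = √(-58183/7273 + 2*48) = √(-58183/7273 + 96) = √(640025/7273) = 5*√186196073/7273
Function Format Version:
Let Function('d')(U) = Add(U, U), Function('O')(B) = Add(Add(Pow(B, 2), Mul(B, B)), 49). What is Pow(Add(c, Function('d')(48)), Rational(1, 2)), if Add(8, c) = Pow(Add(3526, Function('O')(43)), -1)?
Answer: Mul(Rational(5, 7273), Pow(186196073, Rational(1, 2))) ≈ 9.3808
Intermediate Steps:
Function('O')(B) = Add(49, Mul(2, Pow(B, 2))) (Function('O')(B) = Add(Add(Pow(B, 2), Pow(B, 2)), 49) = Add(Mul(2, Pow(B, 2)), 49) = Add(49, Mul(2, Pow(B, 2))))
Function('d')(U) = Mul(2, U)
c = Rational(-58183, 7273) (c = Add(-8, Pow(Add(3526, Add(49, Mul(2, Pow(43, 2)))), -1)) = Add(-8, Pow(Add(3526, Add(49, Mul(2, 1849))), -1)) = Add(-8, Pow(Add(3526, Add(49, 3698)), -1)) = Add(-8, Pow(Add(3526, 3747), -1)) = Add(-8, Pow(7273, -1)) = Add(-8, Rational(1, 7273)) = Rational(-58183, 7273) ≈ -7.9999)
Pow(Add(c, Function('d')(48)), Rational(1, 2)) = Pow(Add(Rational(-58183, 7273), Mul(2, 48)), Rational(1, 2)) = Pow(Add(Rational(-58183, 7273), 96), Rational(1, 2)) = Pow(Rational(640025, 7273), Rational(1, 2)) = Mul(Rational(5, 7273), Pow(186196073, Rational(1, 2)))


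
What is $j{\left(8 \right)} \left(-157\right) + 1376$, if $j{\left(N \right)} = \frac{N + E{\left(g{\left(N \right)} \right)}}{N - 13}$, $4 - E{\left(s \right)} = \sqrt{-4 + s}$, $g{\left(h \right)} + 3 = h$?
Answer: $\frac{8607}{5} \approx 1721.4$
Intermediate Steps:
$g{\left(h \right)} = -3 + h$
$E{\left(s \right)} = 4 - \sqrt{-4 + s}$
$j{\left(N \right)} = \frac{4 + N - \sqrt{-7 + N}}{-13 + N}$ ($j{\left(N \right)} = \frac{N - \left(-4 + \sqrt{-4 + \left(-3 + N\right)}\right)}{N - 13} = \frac{N - \left(-4 + \sqrt{-7 + N}\right)}{-13 + N} = \frac{4 + N - \sqrt{-7 + N}}{-13 + N}$)
$j{\left(8 \right)} \left(-157\right) + 1376 = \frac{4 + 8 - \sqrt{-7 + 8}}{-13 + 8} \left(-157\right) + 1376 = \frac{4 + 8 - \sqrt{1}}{-5} \left(-157\right) + 1376 = - \frac{4 + 8 - 1}{5} \left(-157\right) + 1376 = \left(- \frac{1}{5}\right) 11 \left(-157\right) + 1376 = \left(- \frac{11}{5}\right) \left(-157\right) + 1376 = \frac{1727}{5} + 1376 = \frac{8607}{5}$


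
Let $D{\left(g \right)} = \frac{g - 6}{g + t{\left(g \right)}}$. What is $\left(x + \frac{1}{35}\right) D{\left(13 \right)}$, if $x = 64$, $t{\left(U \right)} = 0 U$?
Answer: $\frac{2241}{65} \approx 34.477$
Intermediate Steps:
$t{\left(U \right)} = 0$
$D{\left(g \right)} = \frac{-6 + g}{g}$ ($D{\left(g \right)} = \frac{g - 6}{g + 0} = \frac{-6 + g}{g}$)
$\left(x + \frac{1}{35}\right) D{\left(13 \right)} = \left(64 + \frac{1}{35}\right) \frac{-6 + 13}{13} = \left(64 + \frac{1}{35}\right) \frac{1}{13} \cdot 7 = \frac{2241}{35} \cdot \frac{7}{13} = \frac{2241}{65}$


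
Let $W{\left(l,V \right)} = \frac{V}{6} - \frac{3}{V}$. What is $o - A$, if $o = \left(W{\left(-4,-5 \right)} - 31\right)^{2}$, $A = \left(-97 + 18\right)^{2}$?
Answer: $- \frac{4738931}{900} \approx -5265.5$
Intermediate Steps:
$W{\left(l,V \right)} = - \frac{3}{V} + \frac{V}{6}$ ($W{\left(l,V \right)} = V \frac{1}{6} - \frac{3}{V} = \frac{V}{6} - \frac{3}{V} = - \frac{3}{V} + \frac{V}{6}$)
$A = 6241$ ($A = \left(-79\right)^{2} = 6241$)
$o = \frac{877969}{900}$ ($o = \left(\left(- \frac{3}{-5} + \frac{1}{6} \left(-5\right)\right) - 31\right)^{2} = \left(\left(\left(-3\right) \left(- \frac{1}{5}\right) - \frac{5}{6}\right) - 31\right)^{2} = \left(\left(\frac{3}{5} - \frac{5}{6}\right) - 31\right)^{2} = \left(- \frac{7}{30} - 31\right)^{2} = \left(- \frac{937}{30}\right)^{2} = \frac{877969}{900} \approx 975.52$)
$o - A = \frac{877969}{900} - 6241 = - \frac{4738931}{900}$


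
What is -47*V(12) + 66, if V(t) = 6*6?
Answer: -1626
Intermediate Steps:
V(t) = 36
-47*V(12) + 66 = -47*36 + 66 = -1692 + 66 = -1626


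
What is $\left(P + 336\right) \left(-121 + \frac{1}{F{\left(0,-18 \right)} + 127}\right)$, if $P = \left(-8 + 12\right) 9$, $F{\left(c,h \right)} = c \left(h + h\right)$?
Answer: $- \frac{5716152}{127} \approx -45009.0$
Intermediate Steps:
$F{\left(c,h \right)} = 2 c h$ ($F{\left(c,h \right)} = c 2 h = 2 c h$)
$P = 36$ ($P = 4 \cdot 9 = 36$)
$\left(P + 336\right) \left(-121 + \frac{1}{F{\left(0,-18 \right)} + 127}\right) = \left(36 + 336\right) \left(-121 + \frac{1}{2 \cdot 0 \left(-18\right) + 127}\right) = 372 \left(-121 + \frac{1}{0 + 127}\right) = 372 \left(-121 + \frac{1}{127}\right) = 372 \left(- \frac{15366}{127}\right) = - \frac{5716152}{127}$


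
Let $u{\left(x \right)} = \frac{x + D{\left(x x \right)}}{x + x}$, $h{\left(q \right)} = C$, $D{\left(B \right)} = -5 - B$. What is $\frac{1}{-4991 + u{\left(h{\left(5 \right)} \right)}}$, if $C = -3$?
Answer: $- \frac{6}{29929} \approx -0.00020047$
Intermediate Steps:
$h{\left(q \right)} = -3$
$u{\left(x \right)} = \frac{-5 + x - x^{2}}{2 x}$ ($u{\left(x \right)} = \frac{x - \left(5 + x x\right)}{x + x} = \frac{x - \left(5 + x^{2}\right)}{2 x} = \left(-5 + x - x^{2}\right) \frac{1}{2 x} = \frac{-5 + x - x^{2}}{2 x}$)
$\frac{1}{-4991 + u{\left(h{\left(5 \right)} \right)}} = \frac{1}{-4991 + \frac{-5 - 3 - \left(-3\right)^{2}}{2 \left(-3\right)}} = \frac{1}{-4991 + \frac{1}{2} \left(- \frac{1}{3}\right) \left(-5 - 3 - 9\right)} = \frac{1}{-4991 + \frac{1}{2} \left(- \frac{1}{3}\right) \left(-17\right)} = \frac{1}{-4991 + \frac{17}{6}} = \frac{1}{- \frac{29929}{6}} = - \frac{6}{29929}$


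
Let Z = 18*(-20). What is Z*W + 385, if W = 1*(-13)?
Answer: 5065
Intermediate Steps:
Z = -360
W = -13
Z*W + 385 = -360*(-13) + 385 = 4680 + 385 = 5065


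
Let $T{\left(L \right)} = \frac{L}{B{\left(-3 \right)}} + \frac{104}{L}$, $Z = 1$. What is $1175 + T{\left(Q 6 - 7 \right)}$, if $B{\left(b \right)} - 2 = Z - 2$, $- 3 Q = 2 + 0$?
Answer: $\frac{12700}{11} \approx 1154.5$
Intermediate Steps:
$Q = - \frac{2}{3}$ ($Q = - \frac{2 + 0}{3} = \left(- \frac{1}{3}\right) 2 = - \frac{2}{3} \approx -0.66667$)
$B{\left(b \right)} = 1$ ($B{\left(b \right)} = 2 + \left(1 - 2\right) = 2 - 1 = 1$)
$T{\left(L \right)} = L + \frac{104}{L}$ ($T{\left(L \right)} = \frac{L}{1} + \frac{104}{L} = L 1 + \frac{104}{L} = L + \frac{104}{L}$)
$1175 + T{\left(Q 6 - 7 \right)} = 1175 + \left(\left(\left(- \frac{2}{3}\right) 6 - 7\right) + \frac{104}{\left(- \frac{2}{3}\right) 6 - 7}\right) = 1175 + \left(\left(-4 - 7\right) + \frac{104}{-4 - 7}\right) = 1175 - \left(11 - \frac{104}{-11}\right) = 1175 + \left(-11 + 104 \left(- \frac{1}{11}\right)\right) = 1175 - \frac{225}{11} = \frac{12700}{11}$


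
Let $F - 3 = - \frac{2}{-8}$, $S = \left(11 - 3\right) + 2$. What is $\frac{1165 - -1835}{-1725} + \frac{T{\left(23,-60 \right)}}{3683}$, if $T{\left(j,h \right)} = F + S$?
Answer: $- \frac{588061}{338836} \approx -1.7355$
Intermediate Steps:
$S = 10$ ($S = 8 + 2 = 10$)
$F = \frac{13}{4}$ ($F = 3 - \frac{2}{-8} = 3 - - \frac{1}{4} = 3 + \frac{1}{4} = \frac{13}{4} \approx 3.25$)
$T{\left(j,h \right)} = \frac{53}{4}$ ($T{\left(j,h \right)} = \frac{13}{4} + 10 = \frac{53}{4}$)
$\frac{1165 - -1835}{-1725} + \frac{T{\left(23,-60 \right)}}{3683} = \frac{1165 - -1835}{-1725} + \frac{53}{4 \cdot 3683} = \left(1165 + 1835\right) \left(- \frac{1}{1725}\right) + \frac{53}{4} \cdot \frac{1}{3683} = 3000 \left(- \frac{1}{1725}\right) + \frac{53}{14732} = - \frac{40}{23} + \frac{53}{14732} = - \frac{588061}{338836}$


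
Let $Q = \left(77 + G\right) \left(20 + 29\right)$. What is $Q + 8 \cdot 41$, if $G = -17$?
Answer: $3268$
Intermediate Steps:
$Q = 2940$ ($Q = \left(77 - 17\right) \left(20 + 29\right) = 60 \cdot 49 = 2940$)
$Q + 8 \cdot 41 = 2940 + 8 \cdot 41 = 2940 + 328 = 3268$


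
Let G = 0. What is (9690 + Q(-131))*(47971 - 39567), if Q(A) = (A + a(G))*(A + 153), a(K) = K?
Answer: 57214432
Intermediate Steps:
Q(A) = A*(153 + A) (Q(A) = (A + 0)*(A + 153) = A*(153 + A))
(9690 + Q(-131))*(47971 - 39567) = (9690 - 131*(153 - 131))*(47971 - 39567) = (9690 - 131*22)*8404 = (9690 - 2882)*8404 = 6808*8404 = 57214432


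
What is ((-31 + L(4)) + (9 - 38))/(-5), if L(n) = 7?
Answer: 53/5 ≈ 10.600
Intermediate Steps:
((-31 + L(4)) + (9 - 38))/(-5) = ((-31 + 7) + (9 - 38))/(-5) = (-24 - 29)*(-1/5) = -53*(-1/5) = 53/5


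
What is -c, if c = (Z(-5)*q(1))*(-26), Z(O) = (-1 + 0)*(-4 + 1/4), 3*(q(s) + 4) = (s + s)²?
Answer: -260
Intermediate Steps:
q(s) = -4 + 4*s²/3 (q(s) = -4 + (s + s)²/3 = -4 + (2*s)²/3 = -4 + (4*s²)/3 = -4 + 4*s²/3)
Z(O) = 15/4 (Z(O) = -(-4 + ¼) = -1*(-15/4) = 15/4)
c = 260 (c = (15*(-4 + (4/3)*1²)/4)*(-26) = (15*(-4 + (4/3)*1)/4)*(-26) = (15*(-4 + 4/3)/4)*(-26) = ((15/4)*(-8/3))*(-26) = -10*(-26) = 260)
-c = -1*260 = -260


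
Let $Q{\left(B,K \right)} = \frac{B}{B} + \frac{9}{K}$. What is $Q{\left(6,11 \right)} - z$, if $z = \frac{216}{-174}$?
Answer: $\frac{976}{319} \approx 3.0596$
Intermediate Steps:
$Q{\left(B,K \right)} = 1 + \frac{9}{K}$
$z = - \frac{36}{29}$ ($z = 216 \left(- \frac{1}{174}\right) = - \frac{36}{29} \approx -1.2414$)
$Q{\left(6,11 \right)} - z = \frac{9 + 11}{11} - - \frac{36}{29} = \frac{1}{11} \cdot 20 + \frac{36}{29} = \frac{20}{11} + \frac{36}{29} = \frac{976}{319}$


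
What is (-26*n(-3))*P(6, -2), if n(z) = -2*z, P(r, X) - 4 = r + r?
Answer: -2496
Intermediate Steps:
P(r, X) = 4 + 2*r (P(r, X) = 4 + (r + r) = 4 + 2*r)
(-26*n(-3))*P(6, -2) = (-(-52)*(-3))*(4 + 2*6) = (-26*6)*(4 + 12) = -156*16 = -2496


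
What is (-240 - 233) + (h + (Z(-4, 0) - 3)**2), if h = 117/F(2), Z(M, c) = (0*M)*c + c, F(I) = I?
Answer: -811/2 ≈ -405.50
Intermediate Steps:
Z(M, c) = c (Z(M, c) = 0*c + c = 0 + c = c)
h = 117/2 ≈ 58.500
(-240 - 233) + (h + (Z(-4, 0) - 3)**2) = (-240 - 233) + (117/2 + (0 - 3)**2) = -473 + (117/2 + (-3)**2) = -473 + (117/2 + 9) = -473 + 135/2 = -811/2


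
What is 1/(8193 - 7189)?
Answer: 1/1004 ≈ 0.00099602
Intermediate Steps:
1/(8193 - 7189) = 1/1004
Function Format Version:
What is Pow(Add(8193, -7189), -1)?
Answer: Rational(1, 1004) ≈ 0.00099602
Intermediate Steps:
Pow(Add(8193, -7189), -1) = Pow(1004, -1) = Rational(1, 1004)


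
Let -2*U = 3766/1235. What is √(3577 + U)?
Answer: 4*√340837770/1235 ≈ 59.795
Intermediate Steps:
U = -1883/1235 ≈ -1.5247
√(3577 + U) = √(3577 - 1883/1235) = √(4415712/1235) = 4*√340837770/1235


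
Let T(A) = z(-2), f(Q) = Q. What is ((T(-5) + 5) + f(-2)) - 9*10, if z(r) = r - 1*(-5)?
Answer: -84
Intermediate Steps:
z(r) = 5 + r (z(r) = r + 5 = 5 + r)
T(A) = 3 (T(A) = 5 - 2 = 3)
((T(-5) + 5) + f(-2)) - 9*10 = ((3 + 5) - 2) - 9*10 = (8 - 2) - 90 = 6 - 90 = -84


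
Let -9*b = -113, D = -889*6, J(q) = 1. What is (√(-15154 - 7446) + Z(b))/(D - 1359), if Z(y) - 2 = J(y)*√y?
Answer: -2/6693 - √113/20079 - 10*I*√226/6693 ≈ -0.00082824 - 0.022461*I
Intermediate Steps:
D = -5334
b = 113/9 (b = -⅑*(-113) = 113/9 ≈ 12.556)
Z(y) = 2 + √y (Z(y) = 2 + 1*√y = 2 + √y)
(√(-15154 - 7446) + Z(b))/(D - 1359) = (√(-15154 - 7446) + (2 + √(113/9)))/(-5334 - 1359) = (√(-22600) + (2 + √113/3))/(-6693) = (10*I*√226 + (2 + √113/3))*(-1/6693) = (2 + √113/3 + 10*I*√226)*(-1/6693) = -2/6693 - √113/20079 - 10*I*√226/6693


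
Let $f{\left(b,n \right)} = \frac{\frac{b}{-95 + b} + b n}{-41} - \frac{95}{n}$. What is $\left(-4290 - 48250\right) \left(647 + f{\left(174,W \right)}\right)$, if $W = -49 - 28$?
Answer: $- \frac{12775525628280}{249403} \approx -5.1224 \cdot 10^{7}$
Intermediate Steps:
$W = -77$
$f{\left(b,n \right)} = - \frac{95}{n} - \frac{b n}{41} - \frac{b}{41 \left(-95 + b\right)}$ ($f{\left(b,n \right)} = \left(\frac{b}{-95 + b} + b n\right) \left(- \frac{1}{41}\right) - \frac{95}{n} = \left(b n + \frac{b}{-95 + b}\right) \left(- \frac{1}{41}\right) - \frac{95}{n} = \left(- \frac{b n}{41} - \frac{b}{41 \left(-95 + b\right)}\right) - \frac{95}{n} = - \frac{95}{n} - \frac{b n}{41} - \frac{b}{41 \left(-95 + b\right)}$)
$\left(-4290 - 48250\right) \left(647 + f{\left(174,W \right)}\right) = \left(-4290 - 48250\right) \left(647 + \frac{370025 - 677730 - 174 \left(-77\right) - 174^{2} \left(-77\right)^{2} + 95 \cdot 174 \left(-77\right)^{2}}{41 \left(-77\right) \left(-95 + 174\right)}\right) = - 52540 \left(647 + \frac{1}{41} \left(- \frac{1}{77}\right) \frac{1}{79} \left(370025 - 677730 + 13398 - 30276 \cdot 5929 + 95 \cdot 174 \cdot 5929\right)\right) = - 52540 \left(647 + \frac{1}{41} \left(- \frac{1}{77}\right) \frac{1}{79} \left(370025 - 677730 + 13398 - 179506404 + 98006370\right)\right) = - 52540 \left(647 + \frac{1}{41} \left(- \frac{1}{77}\right) \frac{1}{79} \left(-81794341\right)\right) = - 52540 \left(647 + \frac{81794341}{249403}\right) = \left(-52540\right) \frac{243158082}{249403} = - \frac{12775525628280}{249403}$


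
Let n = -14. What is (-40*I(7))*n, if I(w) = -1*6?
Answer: -3360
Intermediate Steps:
I(w) = -6
(-40*I(7))*n = -40*(-6)*(-14) = 240*(-14) = -3360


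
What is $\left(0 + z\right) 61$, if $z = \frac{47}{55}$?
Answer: $\frac{2867}{55} \approx 52.127$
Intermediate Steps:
$z = \frac{47}{55}$ ($z = 47 \cdot \frac{1}{55} = \frac{47}{55} \approx 0.85455$)
$\left(0 + z\right) 61 = \left(0 + \frac{47}{55}\right) 61 = \frac{47}{55} \cdot 61 = \frac{2867}{55}$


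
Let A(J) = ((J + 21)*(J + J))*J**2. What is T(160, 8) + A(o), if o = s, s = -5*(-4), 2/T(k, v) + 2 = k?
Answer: 51824001/79 ≈ 6.5600e+5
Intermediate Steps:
T(k, v) = 2/(-2 + k)
s = 20
o = 20
A(J) = 2*J**3*(21 + J) (A(J) = ((21 + J)*(2*J))*J**2 = (2*J*(21 + J))*J**2 = 2*J**3*(21 + J))
T(160, 8) + A(o) = 2/(-2 + 160) + 2*20**3*(21 + 20) = 2/158 + 2*8000*41 = 2*(1/158) + 656000 = 1/79 + 656000 = 51824001/79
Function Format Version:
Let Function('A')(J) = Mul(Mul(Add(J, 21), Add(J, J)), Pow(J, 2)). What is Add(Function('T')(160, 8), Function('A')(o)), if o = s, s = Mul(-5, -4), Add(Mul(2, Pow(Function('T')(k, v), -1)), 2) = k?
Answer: Rational(51824001, 79) ≈ 6.5600e+5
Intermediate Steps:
Function('T')(k, v) = Mul(2, Pow(Add(-2, k), -1))
s = 20
o = 20
Function('A')(J) = Mul(2, Pow(J, 3), Add(21, J)) (Function('A')(J) = Mul(Mul(Add(21, J), Mul(2, J)), Pow(J, 2)) = Mul(Mul(2, J, Add(21, J)), Pow(J, 2)) = Mul(2, Pow(J, 3), Add(21, J)))
Add(Function('T')(160, 8), Function('A')(o)) = Add(Mul(2, Pow(Add(-2, 160), -1)), Mul(2, Pow(20, 3), Add(21, 20))) = Add(Mul(2, Pow(158, -1)), Mul(2, 8000, 41)) = Add(Mul(2, Rational(1, 158)), 656000) = Add(Rational(1, 79), 656000) = Rational(51824001, 79)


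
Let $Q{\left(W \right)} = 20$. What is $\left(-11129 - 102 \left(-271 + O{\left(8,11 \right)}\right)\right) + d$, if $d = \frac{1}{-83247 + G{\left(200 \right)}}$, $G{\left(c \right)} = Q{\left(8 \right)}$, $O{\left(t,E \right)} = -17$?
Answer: $\frac{1518643068}{83227} \approx 18247.0$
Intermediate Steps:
$G{\left(c \right)} = 20$
$d = - \frac{1}{83227}$ ($d = \frac{1}{-83247 + 20} = \frac{1}{-83227} = - \frac{1}{83227} \approx -1.2015 \cdot 10^{-5}$)
$\left(-11129 - 102 \left(-271 + O{\left(8,11 \right)}\right)\right) + d = \left(-11129 - 102 \left(-271 - 17\right)\right) - \frac{1}{83227} = \left(-11129 - -29376\right) - \frac{1}{83227} = \left(-11129 + 29376\right) - \frac{1}{83227} = 18247 - \frac{1}{83227} = \frac{1518643068}{83227}$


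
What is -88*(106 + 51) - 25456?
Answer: -39272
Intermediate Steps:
-88*(106 + 51) - 25456 = -88*157 - 25456 = -13816 - 25456 = -39272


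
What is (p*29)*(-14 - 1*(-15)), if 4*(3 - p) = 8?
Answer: 29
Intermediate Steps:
p = 1 (p = 3 - 1/4*8 = 3 - 2 = 1)
(p*29)*(-14 - 1*(-15)) = (1*29)*(-14 - 1*(-15)) = 29*(-14 + 15) = 29*1 = 29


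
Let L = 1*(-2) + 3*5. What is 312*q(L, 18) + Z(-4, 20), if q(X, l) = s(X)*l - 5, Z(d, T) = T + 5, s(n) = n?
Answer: 71473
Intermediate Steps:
L = 13 (L = -2 + 15 = 13)
Z(d, T) = 5 + T
q(X, l) = -5 + X*l (q(X, l) = X*l - 5 = -5 + X*l)
312*q(L, 18) + Z(-4, 20) = 312*(-5 + 13*18) + (5 + 20) = 312*(-5 + 234) + 25 = 312*229 + 25 = 71448 + 25 = 71473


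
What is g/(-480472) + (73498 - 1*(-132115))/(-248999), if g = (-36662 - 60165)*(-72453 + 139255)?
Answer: 805242908359705/59818523764 ≈ 13461.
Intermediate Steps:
g = -6468237254 (g = -96827*66802 = -6468237254)
g/(-480472) + (73498 - 1*(-132115))/(-248999) = -6468237254/(-480472) + (73498 - 1*(-132115))/(-248999) = -6468237254*(-1/480472) + (73498 + 132115)*(-1/248999) = 3234118627/240236 + 205613*(-1/248999) = 3234118627/240236 - 205613/248999 = 805242908359705/59818523764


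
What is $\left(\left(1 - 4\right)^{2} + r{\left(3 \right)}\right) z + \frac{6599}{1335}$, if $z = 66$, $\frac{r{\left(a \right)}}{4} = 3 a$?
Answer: $\frac{3971549}{1335} \approx 2974.9$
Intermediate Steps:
$r{\left(a \right)} = 12 a$ ($r{\left(a \right)} = 4 \cdot 3 a = 12 a$)
$\left(\left(1 - 4\right)^{2} + r{\left(3 \right)}\right) z + \frac{6599}{1335} = \left(\left(1 - 4\right)^{2} + 12 \cdot 3\right) 66 + \frac{6599}{1335} = \left(\left(-3\right)^{2} + 36\right) 66 + 6599 \cdot \frac{1}{1335} = \left(9 + 36\right) 66 + \frac{6599}{1335} = 45 \cdot 66 + \frac{6599}{1335} = 2970 + \frac{6599}{1335} = \frac{3971549}{1335}$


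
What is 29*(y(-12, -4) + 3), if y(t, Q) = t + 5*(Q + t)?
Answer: -2581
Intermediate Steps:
y(t, Q) = 5*Q + 6*t (y(t, Q) = t + (5*Q + 5*t) = 5*Q + 6*t)
29*(y(-12, -4) + 3) = 29*((5*(-4) + 6*(-12)) + 3) = 29*((-20 - 72) + 3) = 29*(-92 + 3) = 29*(-89) = -2581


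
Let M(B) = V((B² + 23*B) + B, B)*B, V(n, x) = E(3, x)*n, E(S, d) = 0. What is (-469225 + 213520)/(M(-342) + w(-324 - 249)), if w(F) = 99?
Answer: -85235/33 ≈ -2582.9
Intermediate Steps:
V(n, x) = 0 (V(n, x) = 0*n = 0)
M(B) = 0 (M(B) = 0*B = 0)
(-469225 + 213520)/(M(-342) + w(-324 - 249)) = (-469225 + 213520)/(0 + 99) = -255705/99 = -255705*1/99 = -85235/33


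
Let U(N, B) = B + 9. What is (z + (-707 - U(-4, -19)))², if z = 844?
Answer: 21609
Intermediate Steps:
U(N, B) = 9 + B
(z + (-707 - U(-4, -19)))² = (844 + (-707 - (9 - 19)))² = (844 + (-707 - 1*(-10)))² = (844 + (-707 + 10))² = (844 - 697)² = 147² = 21609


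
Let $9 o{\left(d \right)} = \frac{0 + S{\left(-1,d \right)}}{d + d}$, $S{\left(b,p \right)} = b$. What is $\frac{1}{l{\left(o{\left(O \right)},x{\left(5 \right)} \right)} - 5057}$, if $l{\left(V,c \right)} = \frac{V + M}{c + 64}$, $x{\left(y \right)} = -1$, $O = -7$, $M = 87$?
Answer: $- \frac{7938}{40131503} \approx -0.0001978$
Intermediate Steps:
$o{\left(d \right)} = - \frac{1}{18 d}$ ($o{\left(d \right)} = \frac{\left(0 - 1\right) \frac{1}{d + d}}{9} = \frac{\left(-1\right) \frac{1}{2 d}}{9} = \frac{\left(- \frac{1}{2}\right) \frac{1}{d}}{9} = - \frac{1}{18 d}$)
$l{\left(V,c \right)} = \frac{87 + V}{64 + c}$ ($l{\left(V,c \right)} = \frac{V + 87}{c + 64} = \frac{87 + V}{64 + c}$)
$\frac{1}{l{\left(o{\left(O \right)},x{\left(5 \right)} \right)} - 5057} = \frac{1}{\frac{87 - \frac{1}{18 \left(-7\right)}}{64 - 1} - 5057} = \frac{1}{\frac{87 - - \frac{1}{126}}{63} - 5057} = \frac{1}{\frac{87 + \frac{1}{126}}{63} - 5057} = \frac{1}{\frac{1}{63} \cdot \frac{10963}{126} - 5057} = \frac{1}{\frac{10963}{7938} - 5057} = \frac{1}{- \frac{40131503}{7938}} = - \frac{7938}{40131503}$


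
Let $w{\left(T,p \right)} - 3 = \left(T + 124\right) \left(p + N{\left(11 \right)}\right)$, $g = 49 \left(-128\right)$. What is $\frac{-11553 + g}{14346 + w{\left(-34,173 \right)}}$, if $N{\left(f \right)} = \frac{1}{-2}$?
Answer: $- \frac{17825}{29874} \approx -0.59667$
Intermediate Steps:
$N{\left(f \right)} = - \frac{1}{2}$
$g = -6272$
$w{\left(T,p \right)} = 3 + \left(124 + T\right) \left(- \frac{1}{2} + p\right)$ ($w{\left(T,p \right)} = 3 + \left(T + 124\right) \left(p - \frac{1}{2}\right) = 3 + \left(124 + T\right) \left(- \frac{1}{2} + p\right)$)
$\frac{-11553 + g}{14346 + w{\left(-34,173 \right)}} = \frac{-11553 - 6272}{14346 - -15528} = - \frac{17825}{14346 + \left(-59 + 21452 + 17 - 5882\right)} = - \frac{17825}{14346 + 15528} = - \frac{17825}{29874}$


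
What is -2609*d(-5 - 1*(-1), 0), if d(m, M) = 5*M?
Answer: 0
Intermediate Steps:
-2609*d(-5 - 1*(-1), 0) = -13045*0 = -2609*0 = 0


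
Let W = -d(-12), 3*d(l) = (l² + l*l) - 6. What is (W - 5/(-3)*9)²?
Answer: 6241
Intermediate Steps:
d(l) = -2 + 2*l²/3 (d(l) = ((l² + l*l) - 6)/3 = ((l² + l²) - 6)/3 = (2*l² - 6)/3 = (-6 + 2*l²)/3 = -2 + 2*l²/3)
W = -94 (W = -(-2 + (⅔)*(-12)²) = -(-2 + (⅔)*144) = -(-2 + 96) = -1*94 = -94)
(W - 5/(-3)*9)² = (-94 - 5/(-3)*9)² = (-94 - 5*(-⅓)*9)² = (-94 + (5/3)*9)² = (-94 + 15)² = (-79)² = 6241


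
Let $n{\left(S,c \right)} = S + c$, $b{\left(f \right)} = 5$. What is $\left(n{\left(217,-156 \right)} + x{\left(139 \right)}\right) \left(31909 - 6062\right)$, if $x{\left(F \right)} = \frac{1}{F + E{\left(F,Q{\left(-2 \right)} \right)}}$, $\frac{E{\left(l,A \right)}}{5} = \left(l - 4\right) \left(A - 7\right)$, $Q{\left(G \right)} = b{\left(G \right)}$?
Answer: $\frac{1909317890}{1211} \approx 1.5766 \cdot 10^{6}$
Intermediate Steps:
$Q{\left(G \right)} = 5$
$E{\left(l,A \right)} = 5 \left(-7 + A\right) \left(-4 + l\right)$ ($E{\left(l,A \right)} = 5 \left(l - 4\right) \left(A - 7\right) = 5 \left(-4 + l\right) \left(-7 + A\right) = 5 \left(-7 + A\right) \left(-4 + l\right)$)
$x{\left(F \right)} = \frac{1}{40 - 9 F}$ ($x{\left(F \right)} = \frac{1}{F + \left(140 - 35 F - 100 + 5 \cdot 5 F\right)} = \frac{1}{F + \left(140 - 35 F - 100 + 25 F\right)} = \frac{1}{F - \left(-40 + 10 F\right)} = \frac{1}{40 - 9 F}$)
$\left(n{\left(217,-156 \right)} + x{\left(139 \right)}\right) \left(31909 - 6062\right) = \left(\left(217 - 156\right) - \frac{1}{-40 + 9 \cdot 139}\right) \left(31909 - 6062\right) = \left(61 - \frac{1}{-40 + 1251}\right) 25847 = \left(61 - \frac{1}{1211}\right) 25847 = \frac{73870}{1211} \cdot 25847 = \frac{1909317890}{1211}$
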